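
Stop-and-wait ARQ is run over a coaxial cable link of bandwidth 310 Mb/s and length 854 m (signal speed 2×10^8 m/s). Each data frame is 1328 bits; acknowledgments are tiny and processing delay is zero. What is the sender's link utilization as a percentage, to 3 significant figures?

t_tx = L/R = 1328/310000000 = 4.28387e-06 s.
t_prop = 854/200000000 = 4.27e-06 s; RTT = 8.54e-06 s.
Cycle = t_tx + RTT = 1.28239e-05 s.
Utilization = t_tx / cycle = 4.28387e-06/1.28239e-05 = 33.4 %.

33.4 %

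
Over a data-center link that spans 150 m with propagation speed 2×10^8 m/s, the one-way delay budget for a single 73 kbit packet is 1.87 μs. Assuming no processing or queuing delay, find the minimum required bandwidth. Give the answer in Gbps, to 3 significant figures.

65.2 Gbps

Propagation delay = 150 / 200000000 = 0.75 μs.
Transmission budget = 1.87 − 0.75 = 1.12 μs.
R ≥ L / t_tx = 73000 bits / 1.12e-06 s = 65.2 Gbps.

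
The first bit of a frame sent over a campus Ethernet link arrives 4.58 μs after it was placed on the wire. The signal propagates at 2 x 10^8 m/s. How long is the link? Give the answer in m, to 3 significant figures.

d = s × t_prop = 200000000 × 4.58e-06 = 916 m.

916 m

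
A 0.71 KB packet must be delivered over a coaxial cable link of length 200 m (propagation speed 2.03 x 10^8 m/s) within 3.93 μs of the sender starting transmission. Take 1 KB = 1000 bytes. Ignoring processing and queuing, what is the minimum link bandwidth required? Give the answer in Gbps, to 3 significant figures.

1.93 Gbps

L = 5680 bits.
Propagation delay = 200 / 2.03e+08 = 0.985222 μs.
Transmission budget = 3.93 − 0.985222 = 2.94478 μs.
R ≥ L / t_tx = 5680 bits / 2.94478e-06 s = 1.93 Gbps.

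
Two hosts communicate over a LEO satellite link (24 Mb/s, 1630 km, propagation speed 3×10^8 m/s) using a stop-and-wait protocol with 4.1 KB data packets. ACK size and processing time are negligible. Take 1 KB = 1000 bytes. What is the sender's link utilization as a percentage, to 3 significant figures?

11.2 %

t_tx = L/R = 32800/24000000 = 0.00136667 s.
t_prop = 1630000/300000000 = 0.00543333 s; RTT = 0.0108667 s.
Cycle = t_tx + RTT = 0.0122333 s.
Utilization = t_tx / cycle = 0.00136667/0.0122333 = 11.2 %.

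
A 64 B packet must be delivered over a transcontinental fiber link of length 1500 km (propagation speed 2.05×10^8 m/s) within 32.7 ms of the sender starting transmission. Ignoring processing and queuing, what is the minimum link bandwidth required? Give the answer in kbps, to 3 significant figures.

20.2 kbps

L = 512 bits.
Propagation delay = 1500000 / 2.05e+08 = 7.31707 ms.
Transmission budget = 32.7 − 7.31707 = 25.3829 ms.
R ≥ L / t_tx = 512 bits / 0.0253829 s = 20.2 kbps.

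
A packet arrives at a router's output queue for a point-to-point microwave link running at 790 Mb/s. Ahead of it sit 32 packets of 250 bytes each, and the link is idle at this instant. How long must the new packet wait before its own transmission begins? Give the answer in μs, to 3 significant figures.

Each queued packet: L/R = 2000/790000000 = 2.53165 μs.
32 queued → 81.0127 μs.
Queuing delay = 81.0 μs.

81.0 μs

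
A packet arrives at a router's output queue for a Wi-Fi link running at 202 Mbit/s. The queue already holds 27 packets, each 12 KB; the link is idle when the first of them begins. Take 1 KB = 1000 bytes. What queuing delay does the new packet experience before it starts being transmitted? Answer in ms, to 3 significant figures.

Each queued packet: L/R = 96000/202000000 = 0.475248 ms.
27 queued → 12.8317 ms.
Queuing delay = 12.8 ms.

12.8 ms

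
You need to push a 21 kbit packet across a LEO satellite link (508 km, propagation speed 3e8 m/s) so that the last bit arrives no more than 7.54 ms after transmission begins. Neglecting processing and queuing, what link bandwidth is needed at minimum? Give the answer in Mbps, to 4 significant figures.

3.592 Mbps

Propagation delay = 508000 / 300000000 = 1.69333 ms.
Transmission budget = 7.54 − 1.69333 = 5.84667 ms.
R ≥ L / t_tx = 21000 bits / 0.00584667 s = 3.592 Mbps.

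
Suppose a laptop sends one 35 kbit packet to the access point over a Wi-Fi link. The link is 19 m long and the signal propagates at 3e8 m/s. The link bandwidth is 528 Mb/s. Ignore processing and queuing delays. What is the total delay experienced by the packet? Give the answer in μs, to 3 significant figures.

L = 35000 bits.
Transmission delay = L/R = 35000 / 528000000 = 66.2879 μs.
Propagation delay = d/s = 19 m / 300000000 m/s = 0.0633333 μs.
Total = 66.4 μs.

66.4 μs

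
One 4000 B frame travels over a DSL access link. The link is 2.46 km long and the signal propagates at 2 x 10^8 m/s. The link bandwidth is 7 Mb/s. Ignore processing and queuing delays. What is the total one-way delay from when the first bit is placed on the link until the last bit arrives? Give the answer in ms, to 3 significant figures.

4.58 ms

L = 4000 × 8 = 32000 bits.
Transmission delay = L/R = 32000 / 7000000 = 4.57143 ms.
Propagation delay = d/s = 2460 m / 200000000 m/s = 0.0123 ms.
Total = 4.58 ms.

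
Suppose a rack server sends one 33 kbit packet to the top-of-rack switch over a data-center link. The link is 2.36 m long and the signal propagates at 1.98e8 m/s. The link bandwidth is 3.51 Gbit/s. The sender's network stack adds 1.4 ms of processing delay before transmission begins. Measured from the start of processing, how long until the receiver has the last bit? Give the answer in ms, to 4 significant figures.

L = 33000 bits.
Transmission delay = L/R = 33000 / 3510000000 = 0.00940171 ms.
Propagation delay = d/s = 2.36 m / 198000000 m/s = 1.19192e-05 ms.
Plus processing delay 1.4 ms = 1.4 ms.
Total = 1.409 ms.

1.409 ms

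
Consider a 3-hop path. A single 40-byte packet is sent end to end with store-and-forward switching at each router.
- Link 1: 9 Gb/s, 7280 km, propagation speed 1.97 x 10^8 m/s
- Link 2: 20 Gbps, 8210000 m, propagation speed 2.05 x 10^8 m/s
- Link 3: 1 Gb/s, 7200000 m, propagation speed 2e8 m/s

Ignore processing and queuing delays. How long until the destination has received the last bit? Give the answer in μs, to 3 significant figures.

L = 40 × 8 = 320 bits.
Transmission delays (L/R per hop): 0.0355556, 0.016, 0.32 μs; sum = 0.371556 μs.
Propagation delays (d/s per hop): 36954.3, 40048.8, 36000 μs; sum = 113003 μs.
End-to-end = 113000 μs.

113000 μs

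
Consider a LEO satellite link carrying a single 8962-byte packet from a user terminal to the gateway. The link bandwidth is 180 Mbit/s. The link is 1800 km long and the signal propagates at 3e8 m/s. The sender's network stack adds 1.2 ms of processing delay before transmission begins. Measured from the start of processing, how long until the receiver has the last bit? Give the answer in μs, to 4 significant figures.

7598 μs

L = 8962 × 8 = 71696 bits.
Transmission delay = L/R = 71696 / 180000000 = 398.311 μs.
Propagation delay = d/s = 1800000 m / 300000000 m/s = 6000 μs.
Plus processing delay 1.2 ms = 1200 μs.
Total = 7598 μs.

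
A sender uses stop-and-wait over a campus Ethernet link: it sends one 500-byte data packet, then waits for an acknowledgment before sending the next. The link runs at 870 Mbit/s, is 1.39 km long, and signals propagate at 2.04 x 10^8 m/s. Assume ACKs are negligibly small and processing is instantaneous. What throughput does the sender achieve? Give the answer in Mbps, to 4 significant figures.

219.5 Mbps

t_tx = L/R = 4000/870000000 = 4.5977e-06 s.
t_prop = 1390/204000000 = 6.81373e-06 s; RTT = 1.36275e-05 s.
Cycle = t_tx + RTT = 1.82252e-05 s.
Throughput = L / cycle = 4000 / 1.82252e-05 = 219.5 Mbps.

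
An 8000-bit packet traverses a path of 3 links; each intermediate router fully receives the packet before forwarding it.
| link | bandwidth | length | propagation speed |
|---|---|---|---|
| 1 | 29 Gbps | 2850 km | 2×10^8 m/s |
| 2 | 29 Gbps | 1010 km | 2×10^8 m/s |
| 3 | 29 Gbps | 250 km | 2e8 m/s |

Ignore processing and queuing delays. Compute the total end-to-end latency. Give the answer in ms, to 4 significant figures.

Transmission delay per hop = L/R = 8000/29000000000 = 0.000275862 ms; 3 hops → 0.000827586 ms.
Propagation delays (d/s per hop): 14.25, 5.05, 1.25 ms; sum = 20.55 ms.
End-to-end = 20.55 ms.

20.55 ms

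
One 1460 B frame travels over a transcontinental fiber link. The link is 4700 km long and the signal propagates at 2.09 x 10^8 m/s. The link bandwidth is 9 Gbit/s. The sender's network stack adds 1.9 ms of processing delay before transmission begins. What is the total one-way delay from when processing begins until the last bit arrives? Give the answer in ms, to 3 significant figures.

L = 1460 × 8 = 11680 bits.
Transmission delay = L/R = 11680 / 9000000000 = 0.00129778 ms.
Propagation delay = d/s = 4700000 m / 209000000 m/s = 22.488 ms.
Plus processing delay 1.9 ms = 1.9 ms.
Total = 24.4 ms.

24.4 ms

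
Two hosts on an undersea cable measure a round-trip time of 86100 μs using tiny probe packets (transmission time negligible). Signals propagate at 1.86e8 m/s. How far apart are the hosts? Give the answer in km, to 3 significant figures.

One-way propagation = RTT/2 = 43050 μs.
d = s × t = 186000000 × 0.04305 = 8010 km.

8010 km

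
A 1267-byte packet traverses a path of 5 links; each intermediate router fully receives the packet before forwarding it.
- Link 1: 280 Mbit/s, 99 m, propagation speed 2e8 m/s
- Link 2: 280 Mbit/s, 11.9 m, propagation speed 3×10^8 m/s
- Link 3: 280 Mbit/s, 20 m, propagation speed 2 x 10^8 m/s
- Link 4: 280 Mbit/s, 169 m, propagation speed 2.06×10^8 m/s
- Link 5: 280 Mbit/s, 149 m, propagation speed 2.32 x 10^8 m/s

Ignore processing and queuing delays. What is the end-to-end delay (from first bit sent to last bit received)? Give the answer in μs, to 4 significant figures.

L = 1267 × 8 = 10136 bits.
Transmission delay per hop = L/R = 10136/280000000 = 36.2 μs; 5 hops → 181 μs.
Propagation delays (d/s per hop): 0.495, 0.0396667, 0.1, 0.820388, 0.642241 μs; sum = 2.0973 μs.
End-to-end = 183.1 μs.

183.1 μs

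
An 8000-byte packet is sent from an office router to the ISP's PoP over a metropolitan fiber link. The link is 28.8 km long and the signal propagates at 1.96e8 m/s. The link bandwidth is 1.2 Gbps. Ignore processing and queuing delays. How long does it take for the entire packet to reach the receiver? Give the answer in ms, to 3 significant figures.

L = 8000 × 8 = 64000 bits.
Transmission delay = L/R = 64000 / 1200000000 = 0.0533333 ms.
Propagation delay = d/s = 28800 m / 196000000 m/s = 0.146939 ms.
Total = 0.200 ms.

0.200 ms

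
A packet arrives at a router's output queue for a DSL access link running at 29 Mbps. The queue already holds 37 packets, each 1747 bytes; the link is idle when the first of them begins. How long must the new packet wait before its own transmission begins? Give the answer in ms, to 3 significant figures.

Each queued packet: L/R = 13976/29000000 = 0.481931 ms.
37 queued → 17.8314 ms.
Queuing delay = 17.8 ms.

17.8 ms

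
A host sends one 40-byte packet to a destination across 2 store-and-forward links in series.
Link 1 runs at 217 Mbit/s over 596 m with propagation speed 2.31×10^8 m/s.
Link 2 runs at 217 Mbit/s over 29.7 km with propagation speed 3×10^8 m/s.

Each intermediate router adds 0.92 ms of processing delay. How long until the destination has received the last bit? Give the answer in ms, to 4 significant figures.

1.025 ms

L = 40 × 8 = 320 bits.
Transmission delay per hop = L/R = 320/217000000 = 0.00147465 ms; 2 hops → 0.00294931 ms.
Propagation delays (d/s per hop): 0.00258009, 0.099 ms; sum = 0.10158 ms.
Processing at 1 router(s): 1 × 0.92 ms = 0.92 ms.
End-to-end = 1.025 ms.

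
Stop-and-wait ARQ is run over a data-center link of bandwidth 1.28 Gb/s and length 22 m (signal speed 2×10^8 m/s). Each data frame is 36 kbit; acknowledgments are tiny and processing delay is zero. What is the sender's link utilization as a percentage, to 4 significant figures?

99.22 %

t_tx = L/R = 36000/1280000000 = 2.8125e-05 s.
t_prop = 22/200000000 = 1.1e-07 s; RTT = 2.2e-07 s.
Cycle = t_tx + RTT = 2.8345e-05 s.
Utilization = t_tx / cycle = 2.8125e-05/2.8345e-05 = 99.22 %.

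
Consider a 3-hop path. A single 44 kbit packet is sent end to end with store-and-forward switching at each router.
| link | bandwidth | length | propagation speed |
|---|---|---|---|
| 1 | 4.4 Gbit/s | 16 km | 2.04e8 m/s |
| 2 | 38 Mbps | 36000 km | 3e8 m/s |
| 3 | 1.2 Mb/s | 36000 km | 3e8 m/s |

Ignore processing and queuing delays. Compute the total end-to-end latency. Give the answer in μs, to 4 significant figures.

L = 44000 bits.
Transmission delays (L/R per hop): 10, 1157.89, 36666.7 μs; sum = 37834.6 μs.
Propagation delays (d/s per hop): 78.4314, 120000, 120000 μs; sum = 240078 μs.
End-to-end = 277900 μs.

277900 μs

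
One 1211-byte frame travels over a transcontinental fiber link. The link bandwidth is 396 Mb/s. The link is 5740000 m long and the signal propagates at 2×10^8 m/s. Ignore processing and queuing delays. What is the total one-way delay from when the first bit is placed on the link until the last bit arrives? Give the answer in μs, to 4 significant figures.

L = 1211 × 8 = 9688 bits.
Transmission delay = L/R = 9688 / 396000000 = 24.4646 μs.
Propagation delay = d/s = 5740000 m / 200000000 m/s = 28700 μs.
Total = 28720 μs.

28720 μs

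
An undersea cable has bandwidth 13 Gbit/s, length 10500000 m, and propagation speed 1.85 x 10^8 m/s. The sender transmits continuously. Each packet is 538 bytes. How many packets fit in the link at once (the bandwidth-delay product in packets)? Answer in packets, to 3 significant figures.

171000 packets

Propagation delay = 10500000 / 185000000 = 0.0567568 s.
BDP = R × t_prop = 13000000000 × 0.0567568 = 737838000 bits.
In packets of 4304 bits: 171000 packets.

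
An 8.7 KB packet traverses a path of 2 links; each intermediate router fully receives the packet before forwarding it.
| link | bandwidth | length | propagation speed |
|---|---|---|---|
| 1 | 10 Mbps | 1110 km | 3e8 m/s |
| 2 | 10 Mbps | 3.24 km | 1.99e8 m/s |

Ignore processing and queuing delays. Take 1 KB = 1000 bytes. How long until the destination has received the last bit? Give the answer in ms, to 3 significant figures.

17.6 ms

L = 69600 bits.
Transmission delay per hop = L/R = 69600/10000000 = 6.96 ms; 2 hops → 13.92 ms.
Propagation delays (d/s per hop): 3.7, 0.0162814 ms; sum = 3.71628 ms.
End-to-end = 17.6 ms.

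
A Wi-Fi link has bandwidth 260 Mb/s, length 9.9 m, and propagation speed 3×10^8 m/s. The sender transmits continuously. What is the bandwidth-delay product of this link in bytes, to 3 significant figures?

1.07 bytes

Propagation delay = 9.9 / 300000000 = 3.3e-08 s.
BDP = R × t_prop = 260000000 × 3.3e-08 = 8.58 bits.
In bytes: 8.58/8 = 1.07 bytes.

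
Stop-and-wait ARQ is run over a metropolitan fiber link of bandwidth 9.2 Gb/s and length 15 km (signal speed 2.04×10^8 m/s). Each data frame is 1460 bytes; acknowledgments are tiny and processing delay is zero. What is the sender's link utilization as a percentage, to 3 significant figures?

0.856 %

t_tx = L/R = 11680/9200000000 = 1.26957e-06 s.
t_prop = 15000/204000000 = 7.35294e-05 s; RTT = 0.000147059 s.
Cycle = t_tx + RTT = 0.000148328 s.
Utilization = t_tx / cycle = 1.26957e-06/0.000148328 = 0.856 %.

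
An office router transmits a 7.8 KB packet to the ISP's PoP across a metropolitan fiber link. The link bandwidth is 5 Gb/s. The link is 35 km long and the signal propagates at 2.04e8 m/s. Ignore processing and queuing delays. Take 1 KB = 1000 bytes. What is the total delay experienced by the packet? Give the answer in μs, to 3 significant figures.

L = 62400 bits.
Transmission delay = L/R = 62400 / 5000000000 = 12.48 μs.
Propagation delay = d/s = 35000 m / 204000000 m/s = 171.569 μs.
Total = 184 μs.

184 μs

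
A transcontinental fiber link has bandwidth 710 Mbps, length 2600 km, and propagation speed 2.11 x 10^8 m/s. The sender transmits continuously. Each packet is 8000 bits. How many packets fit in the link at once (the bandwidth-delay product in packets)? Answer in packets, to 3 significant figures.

1090 packets

Propagation delay = 2600000 / 211000000 = 0.0123223 s.
BDP = R × t_prop = 710000000 × 0.0123223 = 8748820 bits.
In packets of 8000 bits: 1090 packets.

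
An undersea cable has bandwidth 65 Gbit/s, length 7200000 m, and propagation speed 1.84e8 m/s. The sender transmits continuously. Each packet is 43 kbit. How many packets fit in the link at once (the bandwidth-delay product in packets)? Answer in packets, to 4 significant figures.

Propagation delay = 7200000 / 184000000 = 0.0391304 s.
BDP = R × t_prop = 65000000000 × 0.0391304 = 2543480000 bits.
In packets of 43000 bits: 59150 packets.

59150 packets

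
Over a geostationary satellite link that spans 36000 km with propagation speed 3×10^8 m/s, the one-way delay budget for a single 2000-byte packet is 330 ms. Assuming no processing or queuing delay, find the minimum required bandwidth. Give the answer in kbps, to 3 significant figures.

76.2 kbps

L = 16000 bits.
Propagation delay = 36000000 / 300000000 = 120 ms.
Transmission budget = 330 − 120 = 210 ms.
R ≥ L / t_tx = 16000 bits / 0.21 s = 76.2 kbps.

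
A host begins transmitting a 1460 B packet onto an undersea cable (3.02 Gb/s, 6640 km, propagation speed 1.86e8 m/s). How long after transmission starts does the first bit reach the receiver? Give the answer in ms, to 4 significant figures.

First bit experiences only propagation delay: d/s = 6640000/186000000 = 35.70 ms.

35.70 ms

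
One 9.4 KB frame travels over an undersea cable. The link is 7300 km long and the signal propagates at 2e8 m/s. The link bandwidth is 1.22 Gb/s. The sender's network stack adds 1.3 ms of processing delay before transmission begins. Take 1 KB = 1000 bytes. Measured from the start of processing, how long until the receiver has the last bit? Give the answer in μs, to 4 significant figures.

37860 μs

L = 75200 bits.
Transmission delay = L/R = 75200 / 1220000000 = 61.6393 μs.
Propagation delay = d/s = 7300000 m / 200000000 m/s = 36500 μs.
Plus processing delay 1.3 ms = 1300 μs.
Total = 37860 μs.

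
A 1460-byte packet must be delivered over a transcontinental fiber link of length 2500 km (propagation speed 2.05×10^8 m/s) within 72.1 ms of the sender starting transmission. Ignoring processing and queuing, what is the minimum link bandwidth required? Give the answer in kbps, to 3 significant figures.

195 kbps

L = 11680 bits.
Propagation delay = 2500000 / 2.05e+08 = 12.1951 ms.
Transmission budget = 72.1 − 12.1951 = 59.9049 ms.
R ≥ L / t_tx = 11680 bits / 0.0599049 s = 195 kbps.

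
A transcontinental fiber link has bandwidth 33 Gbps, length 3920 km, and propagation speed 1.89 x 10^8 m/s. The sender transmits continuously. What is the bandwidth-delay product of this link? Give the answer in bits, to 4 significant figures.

684400000 bits

Propagation delay = 3920000 / 189000000 = 0.0207407 s.
BDP = R × t_prop = 33000000000 × 0.0207407 = 684444000 bits.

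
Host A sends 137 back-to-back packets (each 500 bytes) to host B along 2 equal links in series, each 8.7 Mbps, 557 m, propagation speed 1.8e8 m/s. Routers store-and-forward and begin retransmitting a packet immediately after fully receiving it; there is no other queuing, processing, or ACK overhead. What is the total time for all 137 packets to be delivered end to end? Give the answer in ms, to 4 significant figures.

63.45 ms

Per-hop transmission t_tx = L/R = 4000/8700000 = 0.45977 ms.
Per-hop propagation t_prop = 557/180000000 = 0.00309444 ms.
Pipeline fill: first packet needs 2·t_tx to clear all hops; remaining 136 packets each add one t_tx.
Total = (2+137-1)·t_tx + 2·t_prop = 138·0.45977 + 2·0.00309444 = 63.45 ms.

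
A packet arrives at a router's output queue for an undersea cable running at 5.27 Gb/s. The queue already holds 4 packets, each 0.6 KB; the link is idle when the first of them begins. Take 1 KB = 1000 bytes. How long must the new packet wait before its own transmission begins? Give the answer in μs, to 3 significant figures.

3.64 μs

Each queued packet: L/R = 4800/5270000000 = 0.910816 μs.
4 queued → 3.64326 μs.
Queuing delay = 3.64 μs.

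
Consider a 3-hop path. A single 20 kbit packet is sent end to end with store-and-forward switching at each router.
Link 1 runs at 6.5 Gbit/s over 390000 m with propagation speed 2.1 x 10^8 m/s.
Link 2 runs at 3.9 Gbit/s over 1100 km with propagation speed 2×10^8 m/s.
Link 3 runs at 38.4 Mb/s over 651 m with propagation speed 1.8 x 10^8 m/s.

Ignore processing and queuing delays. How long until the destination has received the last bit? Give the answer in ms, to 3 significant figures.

L = 20000 bits.
Transmission delays (L/R per hop): 0.00307692, 0.00512821, 0.520833 ms; sum = 0.529038 ms.
Propagation delays (d/s per hop): 1.85714, 5.5, 0.00361667 ms; sum = 7.36076 ms.
End-to-end = 7.89 ms.

7.89 ms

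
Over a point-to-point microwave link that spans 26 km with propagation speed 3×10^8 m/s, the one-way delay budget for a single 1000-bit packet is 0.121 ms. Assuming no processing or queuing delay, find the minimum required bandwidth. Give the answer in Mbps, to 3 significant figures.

Propagation delay = 26000 / 300000000 = 0.0866667 ms.
Transmission budget = 0.121 − 0.0866667 = 0.0343333 ms.
R ≥ L / t_tx = 1000 bits / 3.43333e-05 s = 29.1 Mbps.

29.1 Mbps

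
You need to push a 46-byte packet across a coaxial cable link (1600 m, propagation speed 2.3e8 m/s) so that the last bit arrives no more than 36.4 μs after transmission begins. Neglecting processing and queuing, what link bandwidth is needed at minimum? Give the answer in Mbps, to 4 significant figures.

L = 368 bits.
Propagation delay = 1600 / 2.3e+08 = 6.95652 μs.
Transmission budget = 36.4 − 6.95652 = 29.4435 μs.
R ≥ L / t_tx = 368 bits / 2.94435e-05 s = 12.50 Mbps.

12.50 Mbps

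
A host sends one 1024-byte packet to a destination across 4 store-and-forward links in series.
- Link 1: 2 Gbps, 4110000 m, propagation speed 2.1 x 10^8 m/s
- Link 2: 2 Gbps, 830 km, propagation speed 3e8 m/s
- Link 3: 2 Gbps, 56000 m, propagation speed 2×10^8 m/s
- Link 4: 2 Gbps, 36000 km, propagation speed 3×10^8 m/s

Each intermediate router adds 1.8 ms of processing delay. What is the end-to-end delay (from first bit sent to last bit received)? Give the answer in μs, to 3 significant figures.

L = 1024 × 8 = 8192 bits.
Transmission delay per hop = L/R = 8192/2000000000 = 4.096 μs; 4 hops → 16.384 μs.
Propagation delays (d/s per hop): 19571.4, 2766.67, 280, 120000 μs; sum = 142618 μs.
Processing at 3 router(s): 3 × 1.8 ms = 5400 μs.
End-to-end = 148000 μs.

148000 μs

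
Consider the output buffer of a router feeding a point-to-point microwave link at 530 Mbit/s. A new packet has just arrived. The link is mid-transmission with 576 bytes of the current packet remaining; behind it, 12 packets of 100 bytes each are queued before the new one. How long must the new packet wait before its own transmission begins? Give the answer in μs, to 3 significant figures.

Each queued packet: L/R = 800/530000000 = 1.50943 μs.
12 queued → 18.1132 μs.
Plus remaining 4608 bits of current packet: 8.69434 μs.
Queuing delay = 26.8 μs.

26.8 μs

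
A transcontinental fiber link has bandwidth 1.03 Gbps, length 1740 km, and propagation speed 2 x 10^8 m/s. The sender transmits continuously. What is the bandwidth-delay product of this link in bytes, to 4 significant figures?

Propagation delay = 1740000 / 200000000 = 0.0087 s.
BDP = R × t_prop = 1030000000 × 0.0087 = 8961000 bits.
In bytes: 8961000/8 = 1120000 bytes.

1120000 bytes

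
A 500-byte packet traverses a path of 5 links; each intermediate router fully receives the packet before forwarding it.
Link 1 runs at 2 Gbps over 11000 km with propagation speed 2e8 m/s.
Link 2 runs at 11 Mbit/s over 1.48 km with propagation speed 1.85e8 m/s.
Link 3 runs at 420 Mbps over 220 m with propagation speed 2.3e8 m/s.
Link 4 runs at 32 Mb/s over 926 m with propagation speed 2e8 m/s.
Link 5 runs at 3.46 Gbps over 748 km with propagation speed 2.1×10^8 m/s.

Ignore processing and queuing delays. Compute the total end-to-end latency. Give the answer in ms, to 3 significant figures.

L = 500 × 8 = 4000 bits.
Transmission delays (L/R per hop): 0.002, 0.363636, 0.00952381, 0.125, 0.00115607 ms; sum = 0.501316 ms.
Propagation delays (d/s per hop): 55, 0.008, 0.000956522, 0.00463, 3.5619 ms; sum = 58.5755 ms.
End-to-end = 59.1 ms.

59.1 ms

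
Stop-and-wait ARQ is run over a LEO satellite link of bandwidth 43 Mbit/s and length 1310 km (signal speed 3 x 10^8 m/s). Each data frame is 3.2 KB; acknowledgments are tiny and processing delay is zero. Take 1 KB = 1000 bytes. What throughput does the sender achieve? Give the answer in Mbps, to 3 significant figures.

2.74 Mbps

t_tx = L/R = 25600/43000000 = 0.000595349 s.
t_prop = 1310000/300000000 = 0.00436667 s; RTT = 0.00873333 s.
Cycle = t_tx + RTT = 0.00932868 s.
Throughput = L / cycle = 25600 / 0.00932868 = 2.74 Mbps.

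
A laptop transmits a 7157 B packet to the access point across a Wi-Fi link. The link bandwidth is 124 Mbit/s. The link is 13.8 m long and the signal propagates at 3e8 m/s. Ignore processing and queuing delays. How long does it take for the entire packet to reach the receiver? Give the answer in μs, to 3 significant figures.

L = 7157 × 8 = 57256 bits.
Transmission delay = L/R = 57256 / 124000000 = 461.742 μs.
Propagation delay = d/s = 13.8 m / 300000000 m/s = 0.046 μs.
Total = 462 μs.

462 μs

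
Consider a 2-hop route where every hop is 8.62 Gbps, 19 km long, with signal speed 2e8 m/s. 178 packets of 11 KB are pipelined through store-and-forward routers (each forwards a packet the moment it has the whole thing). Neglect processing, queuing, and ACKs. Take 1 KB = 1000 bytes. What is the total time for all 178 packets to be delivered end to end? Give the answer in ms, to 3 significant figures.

Per-hop transmission t_tx = L/R = 88000/8620000000 = 0.0102088 ms.
Per-hop propagation t_prop = 19000/200000000 = 0.095 ms.
Pipeline fill: first packet needs 2·t_tx to clear all hops; remaining 177 packets each add one t_tx.
Total = (2+178-1)·t_tx + 2·t_prop = 179·0.0102088 + 2·0.095 = 2.02 ms.

2.02 ms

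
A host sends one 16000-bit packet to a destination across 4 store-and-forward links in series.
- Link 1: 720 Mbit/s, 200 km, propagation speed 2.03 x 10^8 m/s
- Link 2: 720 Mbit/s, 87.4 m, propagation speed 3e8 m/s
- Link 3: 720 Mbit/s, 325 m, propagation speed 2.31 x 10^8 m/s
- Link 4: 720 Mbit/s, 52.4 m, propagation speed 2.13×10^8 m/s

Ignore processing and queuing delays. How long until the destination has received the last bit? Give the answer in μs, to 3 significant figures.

1080 μs

Transmission delay per hop = L/R = 16000/720000000 = 22.2222 μs; 4 hops → 88.8889 μs.
Propagation delays (d/s per hop): 985.222, 0.291333, 1.40693, 0.246009 μs; sum = 987.166 μs.
End-to-end = 1080 μs.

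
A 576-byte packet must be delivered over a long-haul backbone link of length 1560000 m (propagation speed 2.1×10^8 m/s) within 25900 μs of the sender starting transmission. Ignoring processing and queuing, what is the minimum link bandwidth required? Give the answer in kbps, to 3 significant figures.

L = 4608 bits.
Propagation delay = 1560000 / 210000000 = 7428.57 μs.
Transmission budget = 25900 − 7428.57 = 18471.4 μs.
R ≥ L / t_tx = 4608 bits / 0.0184714 s = 249 kbps.

249 kbps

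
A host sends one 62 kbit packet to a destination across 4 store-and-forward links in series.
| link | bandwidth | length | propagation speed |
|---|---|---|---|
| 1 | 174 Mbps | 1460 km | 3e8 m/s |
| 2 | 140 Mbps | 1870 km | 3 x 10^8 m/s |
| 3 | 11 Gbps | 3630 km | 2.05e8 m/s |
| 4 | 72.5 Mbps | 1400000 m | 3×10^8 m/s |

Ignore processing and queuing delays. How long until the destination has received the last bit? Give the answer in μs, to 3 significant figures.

L = 62000 bits.
Transmission delays (L/R per hop): 356.322, 442.857, 5.63636, 855.172 μs; sum = 1659.99 μs.
Propagation delays (d/s per hop): 4866.67, 6233.33, 17707.3, 4666.67 μs; sum = 33474 μs.
End-to-end = 35100 μs.

35100 μs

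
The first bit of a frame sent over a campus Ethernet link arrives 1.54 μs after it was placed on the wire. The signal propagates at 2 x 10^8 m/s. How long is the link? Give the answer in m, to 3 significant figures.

d = s × t_prop = 200000000 × 1.54e-06 = 308 m.

308 m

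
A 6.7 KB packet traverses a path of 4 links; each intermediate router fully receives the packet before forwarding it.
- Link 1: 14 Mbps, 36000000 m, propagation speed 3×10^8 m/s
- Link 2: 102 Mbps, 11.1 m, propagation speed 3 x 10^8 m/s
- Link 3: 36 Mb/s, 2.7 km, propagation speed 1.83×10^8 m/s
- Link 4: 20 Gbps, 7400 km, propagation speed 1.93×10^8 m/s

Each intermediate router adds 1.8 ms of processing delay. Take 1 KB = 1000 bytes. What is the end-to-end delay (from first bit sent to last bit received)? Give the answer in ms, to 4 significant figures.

169.6 ms

L = 53600 bits.
Transmission delays (L/R per hop): 3.82857, 0.52549, 1.48889, 0.00268 ms; sum = 5.84563 ms.
Propagation delays (d/s per hop): 120, 3.7e-05, 0.0147541, 38.342 ms; sum = 158.357 ms.
Processing at 3 router(s): 3 × 1.8 ms = 5.4 ms.
End-to-end = 169.6 ms.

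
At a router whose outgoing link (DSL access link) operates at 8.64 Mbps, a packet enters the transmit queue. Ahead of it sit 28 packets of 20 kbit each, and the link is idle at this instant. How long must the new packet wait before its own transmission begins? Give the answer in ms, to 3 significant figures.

64.8 ms

Each queued packet: L/R = 20000/8640000 = 2.31481 ms.
28 queued → 64.8148 ms.
Queuing delay = 64.8 ms.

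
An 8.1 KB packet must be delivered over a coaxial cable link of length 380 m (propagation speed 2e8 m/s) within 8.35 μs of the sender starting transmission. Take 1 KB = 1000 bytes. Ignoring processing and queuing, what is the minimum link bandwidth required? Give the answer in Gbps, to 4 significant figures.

10.05 Gbps

L = 64800 bits.
Propagation delay = 380 / 200000000 = 1.9 μs.
Transmission budget = 8.35 − 1.9 = 6.45 μs.
R ≥ L / t_tx = 64800 bits / 6.45e-06 s = 10.05 Gbps.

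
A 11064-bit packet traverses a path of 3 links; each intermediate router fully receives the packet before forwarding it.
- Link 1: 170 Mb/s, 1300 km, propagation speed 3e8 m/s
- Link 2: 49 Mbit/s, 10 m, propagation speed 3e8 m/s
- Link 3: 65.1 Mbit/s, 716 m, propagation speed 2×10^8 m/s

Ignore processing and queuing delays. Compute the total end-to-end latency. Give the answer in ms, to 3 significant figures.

Transmission delays (L/R per hop): 0.0650824, 0.225796, 0.169954 ms; sum = 0.460832 ms.
Propagation delays (d/s per hop): 4.33333, 3.33333e-05, 0.00358 ms; sum = 4.33695 ms.
End-to-end = 4.80 ms.

4.80 ms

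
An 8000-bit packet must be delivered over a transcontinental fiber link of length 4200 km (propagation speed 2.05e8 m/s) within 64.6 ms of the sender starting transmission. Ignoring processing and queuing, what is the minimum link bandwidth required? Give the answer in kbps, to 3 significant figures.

Propagation delay = 4200000 / 2.05e+08 = 20.4878 ms.
Transmission budget = 64.6 − 20.4878 = 44.1122 ms.
R ≥ L / t_tx = 8000 bits / 0.0441122 s = 181 kbps.

181 kbps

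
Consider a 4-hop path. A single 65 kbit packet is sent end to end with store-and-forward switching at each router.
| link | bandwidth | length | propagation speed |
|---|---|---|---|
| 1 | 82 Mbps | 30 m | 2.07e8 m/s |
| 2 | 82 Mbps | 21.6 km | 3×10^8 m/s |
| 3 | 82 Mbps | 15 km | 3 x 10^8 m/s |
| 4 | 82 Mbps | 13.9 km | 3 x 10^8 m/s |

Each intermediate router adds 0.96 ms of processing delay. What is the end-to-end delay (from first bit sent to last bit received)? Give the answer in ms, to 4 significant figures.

L = 65000 bits.
Transmission delay per hop = L/R = 65000/82000000 = 0.792683 ms; 4 hops → 3.17073 ms.
Propagation delays (d/s per hop): 0.000144928, 0.072, 0.05, 0.0463333 ms; sum = 0.168478 ms.
Processing at 3 router(s): 3 × 0.96 ms = 2.88 ms.
End-to-end = 6.219 ms.

6.219 ms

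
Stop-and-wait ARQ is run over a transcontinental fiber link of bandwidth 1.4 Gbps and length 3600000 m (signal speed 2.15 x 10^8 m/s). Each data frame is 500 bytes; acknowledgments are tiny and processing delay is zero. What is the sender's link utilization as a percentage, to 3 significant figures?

0.00853 %

t_tx = L/R = 4000/1400000000 = 2.85714e-06 s.
t_prop = 3600000/215000000 = 0.0167442 s; RTT = 0.0334884 s.
Cycle = t_tx + RTT = 0.0334912 s.
Utilization = t_tx / cycle = 2.85714e-06/0.0334912 = 0.00853 %.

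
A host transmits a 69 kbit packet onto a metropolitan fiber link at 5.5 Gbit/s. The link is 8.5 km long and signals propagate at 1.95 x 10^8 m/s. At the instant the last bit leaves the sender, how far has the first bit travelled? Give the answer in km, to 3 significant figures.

t_tx = L/R = 69000/5500000000 = 1.25455e-05 s.
Distance = s × t_tx = 195000000 × 1.25455e-05 = 2.45 km.

2.45 km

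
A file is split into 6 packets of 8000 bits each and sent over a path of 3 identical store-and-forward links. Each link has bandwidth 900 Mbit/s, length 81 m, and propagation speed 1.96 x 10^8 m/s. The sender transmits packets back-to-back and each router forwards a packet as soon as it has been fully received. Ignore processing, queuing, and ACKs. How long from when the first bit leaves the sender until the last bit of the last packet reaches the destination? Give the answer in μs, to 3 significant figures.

72.4 μs

Per-hop transmission t_tx = L/R = 8000/900000000 = 8.88889 μs.
Per-hop propagation t_prop = 81/196000000 = 0.413265 μs.
Pipeline fill: first packet needs 3·t_tx to clear all hops; remaining 5 packets each add one t_tx.
Total = (3+6-1)·t_tx + 3·t_prop = 8·8.88889 + 3·0.413265 = 72.4 μs.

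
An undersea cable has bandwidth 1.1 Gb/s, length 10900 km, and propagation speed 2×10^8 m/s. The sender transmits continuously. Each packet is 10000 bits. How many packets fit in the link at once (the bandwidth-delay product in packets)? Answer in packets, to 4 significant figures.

5995 packets

Propagation delay = 10900000 / 200000000 = 0.0545 s.
BDP = R × t_prop = 1100000000 × 0.0545 = 59950000 bits.
In packets of 10000 bits: 5995 packets.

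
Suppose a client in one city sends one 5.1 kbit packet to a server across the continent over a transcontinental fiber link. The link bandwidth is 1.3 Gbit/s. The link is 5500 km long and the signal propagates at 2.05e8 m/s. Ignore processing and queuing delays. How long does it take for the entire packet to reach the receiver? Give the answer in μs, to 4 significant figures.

L = 5100 bits.
Transmission delay = L/R = 5100 / 1300000000 = 3.92308 μs.
Propagation delay = d/s = 5500000 m / 2.05e+08 m/s = 26829.3 μs.
Total = 26830 μs.

26830 μs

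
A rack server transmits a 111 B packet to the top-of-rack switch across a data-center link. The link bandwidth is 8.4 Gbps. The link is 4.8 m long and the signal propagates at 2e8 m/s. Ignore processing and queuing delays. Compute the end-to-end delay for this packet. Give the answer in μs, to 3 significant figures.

0.130 μs

L = 111 × 8 = 888 bits.
Transmission delay = L/R = 888 / 8400000000 = 0.105714 μs.
Propagation delay = d/s = 4.8 m / 200000000 m/s = 0.024 μs.
Total = 0.130 μs.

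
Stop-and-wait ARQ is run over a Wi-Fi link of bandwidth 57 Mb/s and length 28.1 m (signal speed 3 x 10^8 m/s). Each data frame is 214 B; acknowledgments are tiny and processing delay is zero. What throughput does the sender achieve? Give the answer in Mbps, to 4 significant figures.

t_tx = L/R = 1712/57000000 = 3.00351e-05 s.
t_prop = 28.1/300000000 = 9.36667e-08 s; RTT = 1.87333e-07 s.
Cycle = t_tx + RTT = 3.02224e-05 s.
Throughput = L / cycle = 1712 / 3.02224e-05 = 56.65 Mbps.

56.65 Mbps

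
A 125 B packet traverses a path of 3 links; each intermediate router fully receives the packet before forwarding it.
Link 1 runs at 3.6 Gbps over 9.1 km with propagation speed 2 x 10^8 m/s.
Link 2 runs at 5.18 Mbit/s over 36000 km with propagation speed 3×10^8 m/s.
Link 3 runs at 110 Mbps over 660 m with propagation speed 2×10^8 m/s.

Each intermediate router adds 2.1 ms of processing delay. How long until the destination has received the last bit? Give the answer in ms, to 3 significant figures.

124 ms

L = 125 × 8 = 1000 bits.
Transmission delays (L/R per hop): 0.000277778, 0.19305, 0.00909091 ms; sum = 0.202419 ms.
Propagation delays (d/s per hop): 0.0455, 120, 0.0033 ms; sum = 120.049 ms.
Processing at 2 router(s): 2 × 2.1 ms = 4.2 ms.
End-to-end = 124 ms.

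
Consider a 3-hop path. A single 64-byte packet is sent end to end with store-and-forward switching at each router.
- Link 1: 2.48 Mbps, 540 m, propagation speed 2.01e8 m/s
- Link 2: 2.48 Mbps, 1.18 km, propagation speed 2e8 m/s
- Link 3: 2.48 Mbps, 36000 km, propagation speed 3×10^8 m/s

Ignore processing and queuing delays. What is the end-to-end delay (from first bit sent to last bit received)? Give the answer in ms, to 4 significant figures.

120.6 ms

L = 64 × 8 = 512 bits.
Transmission delay per hop = L/R = 512/2480000 = 0.206452 ms; 3 hops → 0.619355 ms.
Propagation delays (d/s per hop): 0.00268657, 0.0059, 120 ms; sum = 120.009 ms.
End-to-end = 120.6 ms.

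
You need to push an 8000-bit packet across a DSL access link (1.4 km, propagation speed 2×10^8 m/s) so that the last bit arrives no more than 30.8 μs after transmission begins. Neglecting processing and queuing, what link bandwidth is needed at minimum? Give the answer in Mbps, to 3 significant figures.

Propagation delay = 1400 / 200000000 = 7 μs.
Transmission budget = 30.8 − 7 = 23.8 μs.
R ≥ L / t_tx = 8000 bits / 2.38e-05 s = 336 Mbps.

336 Mbps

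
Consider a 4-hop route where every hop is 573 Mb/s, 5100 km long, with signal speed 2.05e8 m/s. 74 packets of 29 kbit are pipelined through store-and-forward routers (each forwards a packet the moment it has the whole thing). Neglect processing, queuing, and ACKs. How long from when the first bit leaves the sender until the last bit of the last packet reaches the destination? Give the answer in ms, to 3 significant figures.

103 ms

Per-hop transmission t_tx = L/R = 29000/573000000 = 0.0506108 ms.
Per-hop propagation t_prop = 5100000/2.05e+08 = 24.878 ms.
Pipeline fill: first packet needs 4·t_tx to clear all hops; remaining 73 packets each add one t_tx.
Total = (4+74-1)·t_tx + 4·t_prop = 77·0.0506108 + 4·24.878 = 103 ms.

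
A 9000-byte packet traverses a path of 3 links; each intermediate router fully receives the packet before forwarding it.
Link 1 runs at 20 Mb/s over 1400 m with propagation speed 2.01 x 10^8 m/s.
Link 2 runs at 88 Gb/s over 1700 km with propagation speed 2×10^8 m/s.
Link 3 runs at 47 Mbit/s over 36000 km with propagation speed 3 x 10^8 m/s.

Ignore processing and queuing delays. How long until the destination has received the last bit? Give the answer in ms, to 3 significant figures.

134 ms

L = 9000 × 8 = 72000 bits.
Transmission delays (L/R per hop): 3.6, 0.000818182, 1.53191 ms; sum = 5.13273 ms.
Propagation delays (d/s per hop): 0.00696517, 8.5, 120 ms; sum = 128.507 ms.
End-to-end = 134 ms.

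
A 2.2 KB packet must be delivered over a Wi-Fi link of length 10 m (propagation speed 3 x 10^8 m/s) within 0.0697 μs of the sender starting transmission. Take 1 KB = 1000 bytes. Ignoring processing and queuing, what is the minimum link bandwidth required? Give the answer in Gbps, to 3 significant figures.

L = 17600 bits.
Propagation delay = 10 / 300000000 = 0.0333333 μs.
Transmission budget = 0.0697 − 0.0333333 = 0.0363667 μs.
R ≥ L / t_tx = 17600 bits / 3.63667e-08 s = 484 Gbps.

484 Gbps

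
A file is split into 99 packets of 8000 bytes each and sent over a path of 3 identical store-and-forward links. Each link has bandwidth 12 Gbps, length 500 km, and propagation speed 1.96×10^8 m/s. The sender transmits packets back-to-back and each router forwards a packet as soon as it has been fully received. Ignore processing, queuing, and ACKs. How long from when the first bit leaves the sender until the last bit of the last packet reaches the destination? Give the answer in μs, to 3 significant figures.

Per-hop transmission t_tx = L/R = 64000/12000000000 = 5.33333 μs.
Per-hop propagation t_prop = 500000/196000000 = 2551.02 μs.
Pipeline fill: first packet needs 3·t_tx to clear all hops; remaining 98 packets each add one t_tx.
Total = (3+99-1)·t_tx + 3·t_prop = 101·5.33333 + 3·2551.02 = 8190 μs.

8190 μs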